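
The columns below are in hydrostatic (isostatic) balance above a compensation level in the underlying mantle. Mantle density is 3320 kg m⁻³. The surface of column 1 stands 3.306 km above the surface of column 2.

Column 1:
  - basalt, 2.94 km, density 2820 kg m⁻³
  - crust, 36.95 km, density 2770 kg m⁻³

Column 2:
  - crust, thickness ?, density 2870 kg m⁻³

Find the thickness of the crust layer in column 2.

24 km

Take the compensation level at the base of the deeper column (depth z_c below the surface of column 1) and equate Σ ρ_i t_i down to z_c; mantle fills any gap and the z_c terms cancel.
Column 1: 2.94×2820 + 36.95×2770 + (z_c − 39.89)×3320
Column 2: 3.306×0 + x×2870 + (z_c − 3.306 − 0 − x)×3320
The z_c×3320 term appears on both sides and cancels. Collect the known terms of each column as K = Σ(ρt)_known − 3320 × (depth of known layers): K_1 = 110642.3 − 3320×39.89 = −21792.5; K_2 = 0 − 3320×(3.306 + 0) = −10975.92.
Balance: K_1 = K_2 − x×(3320 − 2870), so x = (K_2 − K_1)/(3320 − 2870) = 10816.6/450 = 24 km.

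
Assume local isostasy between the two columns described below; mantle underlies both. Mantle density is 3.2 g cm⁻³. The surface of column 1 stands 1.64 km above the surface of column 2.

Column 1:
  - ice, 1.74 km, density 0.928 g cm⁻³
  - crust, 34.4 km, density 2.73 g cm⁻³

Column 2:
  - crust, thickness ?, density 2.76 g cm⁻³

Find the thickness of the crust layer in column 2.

Take the compensation level at the base of the deeper column (depth z_c below the surface of column 1) and equate Σ ρ_i t_i down to z_c; mantle fills any gap and the z_c terms cancel.
Column 1: 1.74×0.928 + 34.4×2.73 + (z_c − 36.14)×3.2
Column 2: 1.64×0 + x×2.76 + (z_c − 1.64 − 0 − x)×3.2
The z_c×3.2 term appears on both sides and cancels. Collect the known terms of each column as K = Σ(ρt)_known − 3.2 × (depth of known layers): K_1 = 95.52672 − 3.2×36.14 = −20.12128; K_2 = 0 − 3.2×(1.64 + 0) = −5.248.
Balance: K_1 = K_2 − x×(3.2 − 2.76), so x = (K_2 − K_1)/(3.2 − 2.76) = 14.8733/0.44 = 33.8 km.

33.8 km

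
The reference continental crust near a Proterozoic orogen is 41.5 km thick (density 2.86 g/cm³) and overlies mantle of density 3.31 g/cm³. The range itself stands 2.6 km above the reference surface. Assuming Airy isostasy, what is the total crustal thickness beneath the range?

Root depth r = h ρ_c / (ρ_m − ρ_c) = 2.6 km × 2.86 / 0.45 = 16.52 km.
Total thickness = T + h + r = 41.5 km + 2.6 km + 16.52 km = 60.6 km.

60.6 km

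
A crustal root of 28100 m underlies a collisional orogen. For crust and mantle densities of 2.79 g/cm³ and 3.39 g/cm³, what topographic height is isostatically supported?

Isostatic balance requires: ρ_c h = (ρ_m − ρ_c) r.
h = r (ρ_m − ρ_c) / ρ_c = 28100 m × (3.39 − 2.79) / 2.79 = 6040 m.

6040 m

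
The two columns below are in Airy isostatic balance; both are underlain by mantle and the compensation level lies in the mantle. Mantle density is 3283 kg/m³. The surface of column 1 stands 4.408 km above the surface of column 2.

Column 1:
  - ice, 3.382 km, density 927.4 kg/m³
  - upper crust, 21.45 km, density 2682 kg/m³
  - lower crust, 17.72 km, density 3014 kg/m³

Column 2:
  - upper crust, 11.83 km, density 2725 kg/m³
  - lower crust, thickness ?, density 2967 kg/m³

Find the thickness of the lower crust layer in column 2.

Take the compensation level at the base of the deeper column (depth z_c below the surface of column 1) and equate Σ ρ_i t_i down to z_c; mantle fills any gap and the z_c terms cancel.
Column 1: 3.382×927.4 + 21.45×2682 + 17.72×3014 + (z_c − 42.552)×3283
Column 2: 4.408×0 + 11.83×2725 + x×2967 + (z_c − 4.408 − 11.83 − x)×3283
The z_c×3283 term appears on both sides and cancels. Collect the known terms of each column as K = Σ(ρt)_known − 3283 × (depth of known layers): K_1 = 114073.447 − 3283×42.552 = −25624.7692; K_2 = 32236.75 − 3283×(4.408 + 11.83) = −21072.604.
Balance: K_1 = K_2 − x×(3283 − 2967), so x = (K_2 − K_1)/(3283 − 2967) = 4552.17/316 = 14.4 km.

14.4 km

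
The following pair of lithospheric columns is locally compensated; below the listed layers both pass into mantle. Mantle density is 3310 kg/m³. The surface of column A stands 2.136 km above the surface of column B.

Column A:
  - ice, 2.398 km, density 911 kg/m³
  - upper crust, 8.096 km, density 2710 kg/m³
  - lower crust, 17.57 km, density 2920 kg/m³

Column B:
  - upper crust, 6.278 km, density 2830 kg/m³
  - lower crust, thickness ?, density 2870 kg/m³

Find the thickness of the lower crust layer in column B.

Take the compensation level at the base of the deeper column (depth z_c below the surface of column A) and equate Σ ρ_i t_i down to z_c; mantle fills any gap and the z_c terms cancel.
Column A: 2.398×911 + 8.096×2710 + 17.57×2920 + (z_c − 28.064)×3310
Column B: 2.136×0 + 6.278×2830 + x×2870 + (z_c − 2.136 − 6.278 − x)×3310
The z_c×3310 term appears on both sides and cancels. Collect the known terms of each column as K = Σ(ρt)_known − 3310 × (depth of known layers): K_A = 75429.138 − 3310×28.064 = −17462.702; K_B = 17766.74 − 3310×(2.136 + 6.278) = −10083.6.
Balance: K_A = K_B − x×(3310 − 2870), so x = (K_B − K_A)/(3310 − 2870) = 7379.1/440 = 16.8 km.

16.8 km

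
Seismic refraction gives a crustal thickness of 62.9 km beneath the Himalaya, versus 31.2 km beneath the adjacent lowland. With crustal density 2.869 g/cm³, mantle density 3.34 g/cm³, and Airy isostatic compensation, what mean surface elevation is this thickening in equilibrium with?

Excess crust Δ = 62.9 km − 31.2 km = 31.7 km, split between elevation h and root r with h + r = Δ.
Airy balance ρ_c h = (ρ_m − ρ_c) r gives r = h ρ_c/(ρ_m − ρ_c), so h (1 + ρ_c/(ρ_m − ρ_c)) = Δ, i.e. h = Δ (ρ_m − ρ_c)/ρ_m.
h = 31.7 km × 0.471/3.34 = 4.47 km.

4.47 km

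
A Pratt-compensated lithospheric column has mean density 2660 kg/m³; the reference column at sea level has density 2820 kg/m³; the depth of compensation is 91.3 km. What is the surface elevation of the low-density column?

ρ_ref D = ρ (D + h) → h = D (ρ_ref − ρ)/ρ.
h = 91.3 km × (2820 − 2660)/2660 = 5.49 km.

5.49 km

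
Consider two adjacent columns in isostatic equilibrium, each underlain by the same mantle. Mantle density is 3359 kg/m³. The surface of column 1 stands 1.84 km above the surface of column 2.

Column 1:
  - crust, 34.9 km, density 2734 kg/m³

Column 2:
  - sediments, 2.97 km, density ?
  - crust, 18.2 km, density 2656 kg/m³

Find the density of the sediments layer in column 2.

2400 kg/m³

Take the compensation level at the base of the deeper column (depth z_c below the surface of column 1) and equate Σ ρ_i t_i down to z_c; mantle fills any gap and the z_c terms cancel.
Column 1: 34.9×2734 + (z_c − 34.9)×3359
Column 2: 1.84×0 + 2.97×ρ + 18.2×2656 + (z_c − 1.84 − 21.17)×3359
The z_c×3359 term appears on both sides and cancels. Collect the known terms of each column as K = Σ(ρt)_known − 3359 × (depth of known layers): K_1 = 95416.6 − 3359×34.9 = −21812.5; K_2 = 48339.2 − 3359×(1.84 + 21.17) = −28951.39.
Balance: K_1 = K_2 + 2.97×ρ, so ρ = (K_1 − K_2)/2.97 = 7138.89/2.97 = 2400 kg/m³.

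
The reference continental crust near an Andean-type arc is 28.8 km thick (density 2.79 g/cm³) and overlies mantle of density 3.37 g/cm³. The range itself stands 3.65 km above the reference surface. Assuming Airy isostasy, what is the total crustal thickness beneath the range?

50 km

Root depth r = h ρ_c / (ρ_m − ρ_c) = 3.65 km × 2.79 / 0.58 = 17.56 km.
Total thickness = T + h + r = 28.8 km + 3.65 km + 17.56 km = 50 km.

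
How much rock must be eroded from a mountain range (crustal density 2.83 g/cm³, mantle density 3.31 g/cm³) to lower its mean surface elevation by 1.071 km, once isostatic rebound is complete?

7.39 km

Net drop Δ = e − u = e − e ρ_c/ρ_m = e (ρ_m − ρ_c)/ρ_m.
e = Δ ρ_m/(ρ_m − ρ_c) = 1.071 km × 3.31/0.48 = 7.39 km.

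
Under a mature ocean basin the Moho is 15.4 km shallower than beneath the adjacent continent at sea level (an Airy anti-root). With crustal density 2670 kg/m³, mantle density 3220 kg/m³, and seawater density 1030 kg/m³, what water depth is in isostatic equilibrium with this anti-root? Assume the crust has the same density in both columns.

Replacing a thickness d of crust by seawater at the top must be balanced by replacing crust with mantle at the base: d (ρ_c − ρ_w) = a (ρ_m − ρ_c).
d = a (ρ_m − ρ_c)/(ρ_c − ρ_w) = 15.4 km × 550/1640 = 5.16 km.

5.16 km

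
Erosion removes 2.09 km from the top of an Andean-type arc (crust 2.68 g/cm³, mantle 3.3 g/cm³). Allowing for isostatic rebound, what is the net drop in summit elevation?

Rebound u = e ρ_c/ρ_m = 2.09 km × 2.68/3.3 = 1.697 km.
Net surface drop = e − u = 2.09 km − 1.697 km = e (ρ_m − ρ_c)/ρ_m = 0.393 km.

0.393 km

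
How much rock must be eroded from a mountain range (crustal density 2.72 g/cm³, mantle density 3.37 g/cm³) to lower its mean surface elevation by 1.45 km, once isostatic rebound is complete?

Net drop Δ = e − u = e − e ρ_c/ρ_m = e (ρ_m − ρ_c)/ρ_m.
e = Δ ρ_m/(ρ_m − ρ_c) = 1.45 km × 3.37/0.65 = 7.52 km.

7.52 km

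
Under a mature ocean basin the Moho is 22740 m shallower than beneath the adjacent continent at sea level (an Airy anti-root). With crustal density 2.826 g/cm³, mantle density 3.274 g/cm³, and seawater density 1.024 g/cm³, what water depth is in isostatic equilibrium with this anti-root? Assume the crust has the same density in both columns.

5650 m

Replacing a thickness d of crust by seawater at the top must be balanced by replacing crust with mantle at the base: d (ρ_c − ρ_w) = a (ρ_m − ρ_c).
d = a (ρ_m − ρ_c)/(ρ_c − ρ_w) = 22740 m × 0.448/1.802 = 5650 m.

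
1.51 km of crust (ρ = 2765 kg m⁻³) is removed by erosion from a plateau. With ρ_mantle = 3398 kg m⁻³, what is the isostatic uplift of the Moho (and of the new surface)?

Unloading: uplift u = e ρ_c/ρ_m = 1.51 km × 2765/3398 = 1.23 km.

1.23 km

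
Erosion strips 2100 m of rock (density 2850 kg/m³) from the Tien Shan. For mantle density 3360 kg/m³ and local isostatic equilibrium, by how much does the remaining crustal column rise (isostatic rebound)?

1780 m

Unloading: uplift u = e ρ_c/ρ_m = 2100 m × 2850/3360 = 1780 m.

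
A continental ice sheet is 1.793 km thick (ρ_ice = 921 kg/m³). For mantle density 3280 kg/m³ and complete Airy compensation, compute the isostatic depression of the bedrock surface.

0.503 km

Balancing pressure at the compensation depth: the ice load ρ_ice t is balanced by mantle displaced below, ρ_m s.
s = t ρ_ice / ρ_m = 1.793 km × 921/3280 = 0.503 km.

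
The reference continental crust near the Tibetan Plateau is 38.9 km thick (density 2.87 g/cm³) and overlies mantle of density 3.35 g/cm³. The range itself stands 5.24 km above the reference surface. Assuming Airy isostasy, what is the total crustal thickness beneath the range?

75.5 km

Root depth r = h ρ_c / (ρ_m − ρ_c) = 5.24 km × 2.87 / 0.48 = 31.33 km.
Total thickness = T + h + r = 38.9 km + 5.24 km + 31.33 km = 75.5 km.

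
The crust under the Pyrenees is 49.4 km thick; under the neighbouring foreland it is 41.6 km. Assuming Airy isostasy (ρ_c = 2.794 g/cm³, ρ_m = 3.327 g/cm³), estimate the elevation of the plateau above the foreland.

1.25 km

Excess crust Δ = 49.4 km − 41.6 km = 7.8 km, split between elevation h and root r with h + r = Δ.
Airy balance ρ_c h = (ρ_m − ρ_c) r gives r = h ρ_c/(ρ_m − ρ_c), so h (1 + ρ_c/(ρ_m − ρ_c)) = Δ, i.e. h = Δ (ρ_m − ρ_c)/ρ_m.
h = 7.8 km × 0.533/3.327 = 1.25 km.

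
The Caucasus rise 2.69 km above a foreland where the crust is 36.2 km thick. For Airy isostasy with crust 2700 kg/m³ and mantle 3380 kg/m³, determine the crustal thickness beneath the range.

Root depth r = h ρ_c / (ρ_m − ρ_c) = 2.69 km × 2700 / 680 = 10.68 km.
Total thickness = T + h + r = 36.2 km + 2.69 km + 10.68 km = 49.6 km.

49.6 km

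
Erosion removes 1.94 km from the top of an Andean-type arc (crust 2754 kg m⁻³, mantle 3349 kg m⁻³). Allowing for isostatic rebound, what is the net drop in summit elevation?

0.345 km

Rebound u = e ρ_c/ρ_m = 1.94 km × 2754/3349 = 1.595 km.
Net surface drop = e − u = 1.94 km − 1.595 km = e (ρ_m − ρ_c)/ρ_m = 0.345 km.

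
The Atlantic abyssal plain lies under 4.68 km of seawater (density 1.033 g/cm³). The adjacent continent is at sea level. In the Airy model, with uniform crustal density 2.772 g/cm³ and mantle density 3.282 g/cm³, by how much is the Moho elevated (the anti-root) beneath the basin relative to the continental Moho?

In Airy isostatic equilibrium: replacing crust with seawater at the top is compensated by replacing crust with mantle at the base: d (ρ_c − ρ_w) = a (ρ_m − ρ_c).
a = d (ρ_c − ρ_w)/(ρ_m − ρ_c) = 4.68 km × 1.739/0.51 = 16 km.

16 km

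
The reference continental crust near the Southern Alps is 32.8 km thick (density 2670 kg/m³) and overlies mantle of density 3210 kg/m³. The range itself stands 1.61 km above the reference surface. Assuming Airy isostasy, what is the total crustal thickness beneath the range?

42.4 km

Root depth r = h ρ_c / (ρ_m − ρ_c) = 1.61 km × 2670 / 540 = 7.961 km.
Total thickness = T + h + r = 32.8 km + 1.61 km + 7.961 km = 42.4 km.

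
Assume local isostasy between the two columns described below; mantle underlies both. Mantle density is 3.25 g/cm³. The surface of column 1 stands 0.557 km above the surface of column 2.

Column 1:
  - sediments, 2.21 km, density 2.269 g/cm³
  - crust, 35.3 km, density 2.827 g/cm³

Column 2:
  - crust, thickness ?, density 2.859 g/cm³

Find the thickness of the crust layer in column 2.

Take the compensation level at the base of the deeper column (depth z_c below the surface of column 1) and equate Σ ρ_i t_i down to z_c; mantle fills any gap and the z_c terms cancel.
Column 1: 2.21×2.269 + 35.3×2.827 + (z_c − 37.51)×3.25
Column 2: 0.557×0 + x×2.859 + (z_c − 0.557 − 0 − x)×3.25
The z_c×3.25 term appears on both sides and cancels. Collect the known terms of each column as K = Σ(ρt)_known − 3.25 × (depth of known layers): K_1 = 104.80759 − 3.25×37.51 = −17.09991; K_2 = 0 − 3.25×(0.557 + 0) = −1.81025.
Balance: K_1 = K_2 − x×(3.25 − 2.859), so x = (K_2 − K_1)/(3.25 − 2.859) = 15.2897/0.391 = 39.1 km.

39.1 km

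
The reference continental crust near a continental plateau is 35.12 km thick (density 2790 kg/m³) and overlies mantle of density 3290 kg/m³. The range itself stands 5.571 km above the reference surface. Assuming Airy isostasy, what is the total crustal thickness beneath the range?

71.8 km

Root depth r = h ρ_c / (ρ_m − ρ_c) = 5.571 km × 2790 / 500 = 31.09 km.
Total thickness = T + h + r = 35.12 km + 5.571 km + 31.09 km = 71.8 km.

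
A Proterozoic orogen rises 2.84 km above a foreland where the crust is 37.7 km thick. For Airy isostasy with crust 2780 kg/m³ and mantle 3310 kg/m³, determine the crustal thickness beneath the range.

55.4 km

Root depth r = h ρ_c / (ρ_m − ρ_c) = 2.84 km × 2780 / 530 = 14.9 km.
Total thickness = T + h + r = 37.7 km + 2.84 km + 14.9 km = 55.4 km.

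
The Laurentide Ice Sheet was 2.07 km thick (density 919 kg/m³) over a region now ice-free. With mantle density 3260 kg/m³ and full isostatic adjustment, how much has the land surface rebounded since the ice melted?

Removing the load lets mantle flow back in; uplift u satisfies ρ_ice t = ρ_m u.
u = t ρ_ice/ρ_m = 2.07 km × 919/3260 = 0.584 km.

0.584 km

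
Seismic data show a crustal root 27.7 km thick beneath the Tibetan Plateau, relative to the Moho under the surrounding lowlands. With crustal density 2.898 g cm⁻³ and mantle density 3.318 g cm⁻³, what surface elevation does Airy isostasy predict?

Balancing pressure at the compensation depth: ρ_c h = (ρ_m − ρ_c) r.
h = r (ρ_m − ρ_c) / ρ_c = 27.7 km × (3.318 − 2.898) / 2.898 = 4.01 km.

4.01 km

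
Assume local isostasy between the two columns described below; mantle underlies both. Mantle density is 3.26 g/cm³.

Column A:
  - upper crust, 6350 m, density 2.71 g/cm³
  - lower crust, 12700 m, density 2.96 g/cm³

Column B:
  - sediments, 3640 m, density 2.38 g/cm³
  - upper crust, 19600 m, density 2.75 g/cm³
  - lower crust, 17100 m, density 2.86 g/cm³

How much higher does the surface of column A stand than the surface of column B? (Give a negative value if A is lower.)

−3910 m

For any compensation level in the mantle, the mantle terms cancel and isostasy reduces to e = (Σt_A − Σt_B) − (Σ(ρt)_A − Σ(ρt)_B) / ρ_m.
Σt_A = 19050 m; Σt_B = 40340 m; Σ(ρt)_A = 54800.5; Σ(ρt)_B = 111469.2 (in m·g/cm³).
e = (19050 − 40340) − (54800.5 − 111469.2) / 3.26 = −3910 m.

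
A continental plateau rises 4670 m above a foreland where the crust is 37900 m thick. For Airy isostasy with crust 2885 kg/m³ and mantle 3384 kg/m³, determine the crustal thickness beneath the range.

Root depth r = h ρ_c / (ρ_m − ρ_c) = 4670 m × 2885 / 499 = 27000 m.
Total thickness = T + h + r = 37900 m + 4670 m + 27000 m = 69600 m.

69600 m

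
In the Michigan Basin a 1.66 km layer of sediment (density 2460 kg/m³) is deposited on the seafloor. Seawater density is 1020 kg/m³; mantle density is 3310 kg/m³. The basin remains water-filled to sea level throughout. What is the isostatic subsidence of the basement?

1.04 km

Submarine loading: the sediment displaces seawater, and the subsidence is in turn flooded, so s (ρ_m − ρ_w) = t (ρ_sed − ρ_w).
s = 1.66 km × (2460 − 1020) / (3310 − 1020) = 1.04 km.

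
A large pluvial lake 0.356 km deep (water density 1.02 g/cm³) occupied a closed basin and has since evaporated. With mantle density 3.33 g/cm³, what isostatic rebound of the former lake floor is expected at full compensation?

0.109 km

u = d ρ_w/ρ_m = 0.356 km × 1.02/3.33 = 0.109 km.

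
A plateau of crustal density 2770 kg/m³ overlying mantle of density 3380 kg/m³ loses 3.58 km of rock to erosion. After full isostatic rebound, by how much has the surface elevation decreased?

Rebound u = e ρ_c/ρ_m = 3.58 km × 2770/3380 = 2.934 km.
Net surface drop = e − u = 3.58 km − 2.934 km = e (ρ_m − ρ_c)/ρ_m = 0.646 km.

0.646 km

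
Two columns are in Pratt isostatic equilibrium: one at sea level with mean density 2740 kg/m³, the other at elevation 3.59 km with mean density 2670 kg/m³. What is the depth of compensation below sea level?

137 km

ρ_ref D = ρ (D + h) → D (ρ_ref − ρ) = ρ h.
D = ρ h/(ρ_ref − ρ) = 2670 × 3.59 km/(2740 − 2670) = 137 km.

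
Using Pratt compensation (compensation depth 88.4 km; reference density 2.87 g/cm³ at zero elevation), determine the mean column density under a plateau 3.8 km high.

2.75 g/cm³

Pratt balance: ρ_ref D = ρ (D + h).
ρ = ρ_ref D/(D + h) = 2.87 × 88.4 km/(88.4 km + 3.8 km) = 2.75 g/cm³.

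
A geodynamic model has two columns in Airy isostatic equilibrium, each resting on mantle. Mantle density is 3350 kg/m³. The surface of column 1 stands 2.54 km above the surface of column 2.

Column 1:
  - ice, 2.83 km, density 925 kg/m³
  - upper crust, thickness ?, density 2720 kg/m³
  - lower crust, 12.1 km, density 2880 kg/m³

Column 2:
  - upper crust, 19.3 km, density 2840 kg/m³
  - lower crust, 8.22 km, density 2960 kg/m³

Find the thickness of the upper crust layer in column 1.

Take the compensation level at the base of the deeper column (depth z_c below the surface of column 1) and equate Σ ρ_i t_i down to z_c; mantle fills any gap and the z_c terms cancel.
Column 1: 2.83×925 + x×2720 + 12.1×2880 + (z_c − 14.93 − x)×3350
Column 2: 2.54×0 + 19.3×2840 + 8.22×2960 + (z_c − 2.54 − 27.52)×3350
The z_c×3350 term appears on both sides and cancels. Collect the known terms of each column as K = Σ(ρt)_known − 3350 × (depth of known layers): K_1 = 37465.75 − 3350×14.93 = −12549.75; K_2 = 79143.2 − 3350×(2.54 + 27.52) = −21557.8.
Balance: K_1 − x×(3350 − 2720) = K_2, so x = (K_1 − K_2)/(3350 − 2720) = 9008.05/630 = 14.3 km.

14.3 km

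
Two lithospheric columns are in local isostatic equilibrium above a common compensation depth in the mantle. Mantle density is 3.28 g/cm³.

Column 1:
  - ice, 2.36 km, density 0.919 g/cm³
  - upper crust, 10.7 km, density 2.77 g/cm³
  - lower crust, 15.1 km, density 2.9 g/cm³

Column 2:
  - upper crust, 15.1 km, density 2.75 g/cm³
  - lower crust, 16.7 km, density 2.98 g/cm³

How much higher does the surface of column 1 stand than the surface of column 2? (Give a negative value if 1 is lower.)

1.14 km

For any compensation level in the mantle, the mantle terms cancel and isostasy reduces to e = (Σt_1 − Σt_2) − (Σ(ρt)_1 − Σ(ρt)_2) / ρ_m.
Σt_1 = 28.16 km; Σt_2 = 31.8 km; Σ(ρt)_1 = 75.59784; Σ(ρt)_2 = 91.291 (in km·g/cm³).
e = (28.16 − 31.8) − (75.59784 − 91.291) / 3.28 = 1.14 km.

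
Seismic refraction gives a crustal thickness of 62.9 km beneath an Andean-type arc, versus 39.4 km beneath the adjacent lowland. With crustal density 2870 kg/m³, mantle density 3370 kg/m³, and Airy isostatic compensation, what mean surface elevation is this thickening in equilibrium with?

3.49 km

Excess crust Δ = 62.9 km − 39.4 km = 23.5 km, split between elevation h and root r with h + r = Δ.
Airy balance ρ_c h = (ρ_m − ρ_c) r gives r = h ρ_c/(ρ_m − ρ_c), so h (1 + ρ_c/(ρ_m − ρ_c)) = Δ, i.e. h = Δ (ρ_m − ρ_c)/ρ_m.
h = 23.5 km × 500/3370 = 3.49 km.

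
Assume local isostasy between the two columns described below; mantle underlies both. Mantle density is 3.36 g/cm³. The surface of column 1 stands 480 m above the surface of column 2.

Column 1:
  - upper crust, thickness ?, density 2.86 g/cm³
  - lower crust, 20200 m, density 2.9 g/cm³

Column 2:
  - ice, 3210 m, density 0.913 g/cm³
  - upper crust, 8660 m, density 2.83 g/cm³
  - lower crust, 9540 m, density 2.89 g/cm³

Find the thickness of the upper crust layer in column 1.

18500 m

Take the compensation level at the base of the deeper column (depth z_c below the surface of column 1) and equate Σ ρ_i t_i down to z_c; mantle fills any gap and the z_c terms cancel.
Column 1: x×2.86 + 20200×2.9 + (z_c − 20200 − x)×3.36
Column 2: 480×0 + 3210×0.913 + 8660×2.83 + 9540×2.89 + (z_c − 480 − 21410)×3.36
The z_c×3.36 term appears on both sides and cancels. Collect the known terms of each column as K = Σ(ρt)_known − 3.36 × (depth of known layers): K_1 = 58580 − 3.36×20200 = −9292; K_2 = 55009.13 − 3.36×(480 + 21410) = −18541.27.
Balance: K_1 − x×(3.36 − 2.86) = K_2, so x = (K_1 − K_2)/(3.36 − 2.86) = 9249.27/0.5 = 18500 m.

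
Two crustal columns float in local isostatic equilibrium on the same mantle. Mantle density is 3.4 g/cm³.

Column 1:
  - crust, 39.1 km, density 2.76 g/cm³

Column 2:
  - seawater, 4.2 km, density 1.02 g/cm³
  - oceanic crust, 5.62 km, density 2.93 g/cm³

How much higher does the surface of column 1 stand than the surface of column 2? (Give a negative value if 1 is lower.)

3.64 km

For any compensation level in the mantle, the mantle terms cancel and isostasy reduces to e = (Σt_1 − Σt_2) − (Σ(ρt)_1 − Σ(ρt)_2) / ρ_m.
Σt_1 = 39.1 km; Σt_2 = 9.82 km; Σ(ρt)_1 = 107.916; Σ(ρt)_2 = 20.7506 (in km·g/cm³).
e = (39.1 − 9.82) − (107.916 − 20.7506) / 3.4 = 3.64 km.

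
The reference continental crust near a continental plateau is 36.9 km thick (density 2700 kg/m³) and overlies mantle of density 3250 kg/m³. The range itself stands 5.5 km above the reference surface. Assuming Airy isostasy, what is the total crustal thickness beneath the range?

69.4 km

Root depth r = h ρ_c / (ρ_m − ρ_c) = 5.5 km × 2700 / 550 = 27 km.
Total thickness = T + h + r = 36.9 km + 5.5 km + 27 km = 69.4 km.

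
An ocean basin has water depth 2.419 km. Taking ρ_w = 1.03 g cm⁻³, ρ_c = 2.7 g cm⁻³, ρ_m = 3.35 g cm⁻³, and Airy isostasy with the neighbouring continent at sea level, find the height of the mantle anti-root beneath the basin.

6.21 km

Balancing pressure at the compensation depth: replacing crust with seawater at the top is compensated by replacing crust with mantle at the base: d (ρ_c − ρ_w) = a (ρ_m − ρ_c).
a = d (ρ_c − ρ_w)/(ρ_m − ρ_c) = 2.419 km × 1.67/0.65 = 6.21 km.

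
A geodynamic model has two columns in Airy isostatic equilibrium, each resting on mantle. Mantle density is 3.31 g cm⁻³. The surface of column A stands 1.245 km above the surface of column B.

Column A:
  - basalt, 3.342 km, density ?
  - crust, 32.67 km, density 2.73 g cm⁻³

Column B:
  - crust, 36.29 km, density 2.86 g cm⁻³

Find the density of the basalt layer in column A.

Take the compensation level at the base of the deeper column (depth z_c below the surface of column A) and equate Σ ρ_i t_i down to z_c; mantle fills any gap and the z_c terms cancel.
Column A: 3.342×ρ + 32.67×2.73 + (z_c − 36.012)×3.31
Column B: 1.245×0 + 36.29×2.86 + (z_c − 1.245 − 36.29)×3.31
The z_c×3.31 term appears on both sides and cancels. Collect the known terms of each column as K = Σ(ρt)_known − 3.31 × (depth of known layers): K_A = 89.1891 − 3.31×36.012 = −30.01062; K_B = 103.7894 − 3.31×(1.245 + 36.29) = −20.45145.
Balance: K_A + 3.342×ρ = K_B, so ρ = (K_B − K_A)/3.342 = 9.55917/3.342 = 2.86 g cm⁻³.

2.86 g cm⁻³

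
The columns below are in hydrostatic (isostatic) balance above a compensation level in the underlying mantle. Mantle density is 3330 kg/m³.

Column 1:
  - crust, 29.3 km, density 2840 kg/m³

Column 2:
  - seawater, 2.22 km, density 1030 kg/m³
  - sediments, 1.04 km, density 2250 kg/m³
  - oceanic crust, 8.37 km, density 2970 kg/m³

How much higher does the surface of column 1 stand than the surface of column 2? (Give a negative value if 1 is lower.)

1.54 km

For any compensation level in the mantle, the mantle terms cancel and isostasy reduces to e = (Σt_1 − Σt_2) − (Σ(ρt)_1 − Σ(ρt)_2) / ρ_m.
Σt_1 = 29.3 km; Σt_2 = 11.63 km; Σ(ρt)_1 = 83212; Σ(ρt)_2 = 29485.5 (in km·kg/m³).
e = (29.3 − 11.63) − (83212 − 29485.5) / 3330 = 1.54 km.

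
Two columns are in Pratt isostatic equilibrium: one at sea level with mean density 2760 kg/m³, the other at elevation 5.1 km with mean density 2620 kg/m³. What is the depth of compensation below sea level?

95.4 km

ρ_ref D = ρ (D + h) → D (ρ_ref − ρ) = ρ h.
D = ρ h/(ρ_ref − ρ) = 2620 × 5.1 km/(2760 − 2620) = 95.4 km.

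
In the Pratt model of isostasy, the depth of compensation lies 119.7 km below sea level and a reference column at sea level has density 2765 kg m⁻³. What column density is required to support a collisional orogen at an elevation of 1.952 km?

2720 kg m⁻³

Pratt balance: ρ_ref D = ρ (D + h).
ρ = ρ_ref D/(D + h) = 2765 × 119.7 km/(119.7 km + 1.952 km) = 2720 kg m⁻³.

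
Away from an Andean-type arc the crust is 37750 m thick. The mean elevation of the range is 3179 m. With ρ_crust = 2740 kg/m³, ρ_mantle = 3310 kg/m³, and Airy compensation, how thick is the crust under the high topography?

Root depth r = h ρ_c / (ρ_m − ρ_c) = 3179 m × 2740 / 570 = 15280 m.
Total thickness = T + h + r = 37750 m + 3179 m + 15280 m = 56200 m.

56200 m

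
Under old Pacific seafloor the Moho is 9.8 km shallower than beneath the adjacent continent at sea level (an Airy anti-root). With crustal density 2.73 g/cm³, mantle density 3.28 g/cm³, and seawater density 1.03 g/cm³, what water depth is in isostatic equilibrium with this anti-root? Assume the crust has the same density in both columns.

Replacing a thickness d of crust by seawater at the top must be balanced by replacing crust with mantle at the base: d (ρ_c − ρ_w) = a (ρ_m − ρ_c).
d = a (ρ_m − ρ_c)/(ρ_c − ρ_w) = 9.8 km × 0.55/1.7 = 3.17 km.

3.17 km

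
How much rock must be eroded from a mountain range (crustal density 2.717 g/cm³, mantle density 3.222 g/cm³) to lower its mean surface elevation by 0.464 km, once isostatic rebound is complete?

2.96 km

Net drop Δ = e − u = e − e ρ_c/ρ_m = e (ρ_m − ρ_c)/ρ_m.
e = Δ ρ_m/(ρ_m − ρ_c) = 0.464 km × 3.222/0.505 = 2.96 km.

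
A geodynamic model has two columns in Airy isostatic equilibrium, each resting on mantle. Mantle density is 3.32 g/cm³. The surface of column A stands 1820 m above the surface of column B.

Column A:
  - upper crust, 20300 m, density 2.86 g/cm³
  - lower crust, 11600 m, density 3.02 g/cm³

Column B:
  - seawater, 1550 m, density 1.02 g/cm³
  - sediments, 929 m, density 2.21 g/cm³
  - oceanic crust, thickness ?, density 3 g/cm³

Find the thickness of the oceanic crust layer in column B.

6810 m

Take the compensation level at the base of the deeper column (depth z_c below the surface of column A) and equate Σ ρ_i t_i down to z_c; mantle fills any gap and the z_c terms cancel.
Column A: 20300×2.86 + 11600×3.02 + (z_c − 31900)×3.32
Column B: 1820×0 + 1550×1.02 + 929×2.21 + x×3 + (z_c − 1820 − 2479 − x)×3.32
The z_c×3.32 term appears on both sides and cancels. Collect the known terms of each column as K = Σ(ρt)_known − 3.32 × (depth of known layers): K_A = 93090 − 3.32×31900 = −12818; K_B = 3634.09 − 3.32×(1820 + 2479) = −10638.59.
Balance: K_A = K_B − x×(3.32 − 3), so x = (K_B − K_A)/(3.32 − 3) = 2179.41/0.32 = 6810 m.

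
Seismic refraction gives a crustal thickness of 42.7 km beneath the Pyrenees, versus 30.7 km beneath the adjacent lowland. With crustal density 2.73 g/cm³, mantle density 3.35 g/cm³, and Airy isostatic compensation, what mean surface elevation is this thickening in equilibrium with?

2.22 km

Excess crust Δ = 42.7 km − 30.7 km = 12 km, split between elevation h and root r with h + r = Δ.
Airy balance ρ_c h = (ρ_m − ρ_c) r gives r = h ρ_c/(ρ_m − ρ_c), so h (1 + ρ_c/(ρ_m − ρ_c)) = Δ, i.e. h = Δ (ρ_m − ρ_c)/ρ_m.
h = 12 km × 0.62/3.35 = 2.22 km.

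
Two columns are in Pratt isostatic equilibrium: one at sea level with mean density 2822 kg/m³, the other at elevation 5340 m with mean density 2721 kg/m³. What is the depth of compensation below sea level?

ρ_ref D = ρ (D + h) → D (ρ_ref − ρ) = ρ h.
D = ρ h/(ρ_ref − ρ) = 2721 × 5340 m/(2822 − 2721) = 144000 m.

144000 m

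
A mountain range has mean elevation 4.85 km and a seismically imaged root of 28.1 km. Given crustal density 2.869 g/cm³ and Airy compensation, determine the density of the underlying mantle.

Airy balance: ρ_c h = (ρ_m − ρ_c) r → ρ_m = ρ_c (1 + h/r).
ρ_m = 2.869 × (1 + 4.85 km/28.1 km) = 3.36 g/cm³.

3.36 g/cm³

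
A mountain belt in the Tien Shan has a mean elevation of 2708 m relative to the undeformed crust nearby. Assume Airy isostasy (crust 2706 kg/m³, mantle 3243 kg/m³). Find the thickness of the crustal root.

13600 m

For local isostatic compensation: the weight of the topography is balanced by the buoyancy of the root, ρ_c h = (ρ_m − ρ_c) r.
r = h · ρ_c / (ρ_m − ρ_c) = 2708 m × 2706 / (3243 − 2706) = 13600 m.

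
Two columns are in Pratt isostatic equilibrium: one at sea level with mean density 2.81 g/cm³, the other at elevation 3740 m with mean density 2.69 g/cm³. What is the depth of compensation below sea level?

83800 m

ρ_ref D = ρ (D + h) → D (ρ_ref − ρ) = ρ h.
D = ρ h/(ρ_ref − ρ) = 2.69 × 3740 m/(2.81 − 2.69) = 83800 m.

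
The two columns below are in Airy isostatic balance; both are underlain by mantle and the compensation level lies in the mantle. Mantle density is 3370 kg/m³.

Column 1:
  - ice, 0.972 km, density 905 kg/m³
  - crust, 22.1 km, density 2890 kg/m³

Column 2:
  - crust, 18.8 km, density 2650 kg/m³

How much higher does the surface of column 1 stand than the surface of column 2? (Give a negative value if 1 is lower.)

For any compensation level in the mantle, the mantle terms cancel and isostasy reduces to e = (Σt_1 − Σt_2) − (Σ(ρt)_1 − Σ(ρt)_2) / ρ_m.
Σt_1 = 23.072 km; Σt_2 = 18.8 km; Σ(ρt)_1 = 64748.66; Σ(ρt)_2 = 49820 (in km·kg/m³).
e = (23.072 − 18.8) − (64748.66 − 49820) / 3370 = −0.158 km.

−0.158 km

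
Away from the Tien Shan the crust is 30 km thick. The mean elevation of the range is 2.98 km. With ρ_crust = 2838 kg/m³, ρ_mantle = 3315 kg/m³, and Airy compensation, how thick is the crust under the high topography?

Root depth r = h ρ_c / (ρ_m − ρ_c) = 2.98 km × 2838 / 477 = 17.73 km.
Total thickness = T + h + r = 30 km + 2.98 km + 17.73 km = 50.7 km.

50.7 km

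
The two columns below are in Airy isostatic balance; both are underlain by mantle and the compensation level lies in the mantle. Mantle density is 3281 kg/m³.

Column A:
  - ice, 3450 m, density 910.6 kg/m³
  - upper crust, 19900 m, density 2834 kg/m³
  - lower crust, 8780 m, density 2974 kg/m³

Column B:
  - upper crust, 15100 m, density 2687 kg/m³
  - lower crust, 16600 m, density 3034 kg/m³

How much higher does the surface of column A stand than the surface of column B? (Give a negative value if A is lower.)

For any compensation level in the mantle, the mantle terms cancel and isostasy reduces to e = (Σt_A − Σt_B) − (Σ(ρt)_A − Σ(ρt)_B) / ρ_m.
Σt_A = 32130 m; Σt_B = 31700 m; Σ(ρt)_A = 85649890; Σ(ρt)_B = 90938100 (in m·kg/m³).
e = (32130 − 31700) − (85649890 − 90938100) / 3281 = 2040 m.

2040 m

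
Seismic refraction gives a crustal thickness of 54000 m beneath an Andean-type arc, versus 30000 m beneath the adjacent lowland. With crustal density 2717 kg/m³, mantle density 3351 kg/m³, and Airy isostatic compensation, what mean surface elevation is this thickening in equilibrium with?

4540 m

Excess crust Δ = 54000 m − 30000 m = 24000 m, split between elevation h and root r with h + r = Δ.
Airy balance ρ_c h = (ρ_m − ρ_c) r gives r = h ρ_c/(ρ_m − ρ_c), so h (1 + ρ_c/(ρ_m − ρ_c)) = Δ, i.e. h = Δ (ρ_m − ρ_c)/ρ_m.
h = 24000 m × 634/3351 = 4540 m.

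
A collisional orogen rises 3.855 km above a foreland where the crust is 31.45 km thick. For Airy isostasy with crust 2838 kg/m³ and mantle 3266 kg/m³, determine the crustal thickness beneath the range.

60.9 km

Root depth r = h ρ_c / (ρ_m − ρ_c) = 3.855 km × 2838 / 428 = 25.56 km.
Total thickness = T + h + r = 31.45 km + 3.855 km + 25.56 km = 60.9 km.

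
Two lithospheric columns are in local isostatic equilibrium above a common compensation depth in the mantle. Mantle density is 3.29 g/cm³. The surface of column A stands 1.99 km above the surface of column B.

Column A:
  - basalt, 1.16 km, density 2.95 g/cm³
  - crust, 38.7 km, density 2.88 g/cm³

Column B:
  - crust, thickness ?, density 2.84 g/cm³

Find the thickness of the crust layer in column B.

21.6 km

Take the compensation level at the base of the deeper column (depth z_c below the surface of column A) and equate Σ ρ_i t_i down to z_c; mantle fills any gap and the z_c terms cancel.
Column A: 1.16×2.95 + 38.7×2.88 + (z_c − 39.86)×3.29
Column B: 1.99×0 + x×2.84 + (z_c − 1.99 − 0 − x)×3.29
The z_c×3.29 term appears on both sides and cancels. Collect the known terms of each column as K = Σ(ρt)_known − 3.29 × (depth of known layers): K_A = 114.878 − 3.29×39.86 = −16.2614; K_B = 0 − 3.29×(1.99 + 0) = −6.5471.
Balance: K_A = K_B − x×(3.29 − 2.84), so x = (K_B − K_A)/(3.29 − 2.84) = 9.7143/0.45 = 21.6 km.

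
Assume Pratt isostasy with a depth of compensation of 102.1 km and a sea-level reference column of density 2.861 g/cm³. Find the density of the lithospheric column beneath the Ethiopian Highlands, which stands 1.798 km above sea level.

Pratt balance: ρ_ref D = ρ (D + h).
ρ = ρ_ref D/(D + h) = 2.861 × 102.1 km/(102.1 km + 1.798 km) = 2.81 g/cm³.

2.81 g/cm³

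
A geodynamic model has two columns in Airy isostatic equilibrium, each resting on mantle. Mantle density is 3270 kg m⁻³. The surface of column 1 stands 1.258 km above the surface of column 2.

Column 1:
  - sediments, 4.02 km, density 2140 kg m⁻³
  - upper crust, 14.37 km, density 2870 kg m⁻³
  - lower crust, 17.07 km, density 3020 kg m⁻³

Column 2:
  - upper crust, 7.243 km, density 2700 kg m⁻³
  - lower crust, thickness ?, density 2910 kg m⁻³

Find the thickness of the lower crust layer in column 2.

Take the compensation level at the base of the deeper column (depth z_c below the surface of column 1) and equate Σ ρ_i t_i down to z_c; mantle fills any gap and the z_c terms cancel.
Column 1: 4.02×2140 + 14.37×2870 + 17.07×3020 + (z_c − 35.46)×3270
Column 2: 1.258×0 + 7.243×2700 + x×2910 + (z_c − 1.258 − 7.243 − x)×3270
The z_c×3270 term appears on both sides and cancels. Collect the known terms of each column as K = Σ(ρt)_known − 3270 × (depth of known layers): K_1 = 101396.1 − 3270×35.46 = −14558.1; K_2 = 19556.1 − 3270×(1.258 + 7.243) = −8242.17.
Balance: K_1 = K_2 − x×(3270 − 2910), so x = (K_2 − K_1)/(3270 − 2910) = 6315.93/360 = 17.5 km.

17.5 km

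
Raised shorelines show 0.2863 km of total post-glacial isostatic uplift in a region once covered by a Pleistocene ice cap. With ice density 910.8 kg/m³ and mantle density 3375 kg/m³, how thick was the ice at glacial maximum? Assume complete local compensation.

1.06 km

u = t ρ_ice/ρ_m → t = u ρ_m/ρ_ice = 0.2863 km × 3375/910.8 = 1.06 km.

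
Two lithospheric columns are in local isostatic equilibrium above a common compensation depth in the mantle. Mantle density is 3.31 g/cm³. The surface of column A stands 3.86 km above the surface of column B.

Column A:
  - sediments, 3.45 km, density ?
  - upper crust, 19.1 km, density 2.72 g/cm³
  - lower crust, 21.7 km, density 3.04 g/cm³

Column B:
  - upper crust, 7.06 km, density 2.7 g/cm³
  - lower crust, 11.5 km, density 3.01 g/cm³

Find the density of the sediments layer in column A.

Take the compensation level at the base of the deeper column (depth z_c below the surface of column A) and equate Σ ρ_i t_i down to z_c; mantle fills any gap and the z_c terms cancel.
Column A: 3.45×ρ + 19.1×2.72 + 21.7×3.04 + (z_c − 44.25)×3.31
Column B: 3.86×0 + 7.06×2.7 + 11.5×3.01 + (z_c − 3.86 − 18.56)×3.31
The z_c×3.31 term appears on both sides and cancels. Collect the known terms of each column as K = Σ(ρt)_known − 3.31 × (depth of known layers): K_A = 117.92 − 3.31×44.25 = −28.5475; K_B = 53.677 − 3.31×(3.86 + 18.56) = −20.5332.
Balance: K_A + 3.45×ρ = K_B, so ρ = (K_B − K_A)/3.45 = 8.0143/3.45 = 2.32 g/cm³.

2.32 g/cm³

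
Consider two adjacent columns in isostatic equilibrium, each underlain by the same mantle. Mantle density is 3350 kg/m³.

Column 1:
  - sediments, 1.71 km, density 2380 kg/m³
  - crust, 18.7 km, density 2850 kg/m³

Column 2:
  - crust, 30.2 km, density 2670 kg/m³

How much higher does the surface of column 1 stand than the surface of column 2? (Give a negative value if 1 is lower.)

For any compensation level in the mantle, the mantle terms cancel and isostasy reduces to e = (Σt_1 − Σt_2) − (Σ(ρt)_1 − Σ(ρt)_2) / ρ_m.
Σt_1 = 20.41 km; Σt_2 = 30.2 km; Σ(ρt)_1 = 57364.8; Σ(ρt)_2 = 80634 (in km·kg/m³).
e = (20.41 − 30.2) − (57364.8 − 80634) / 3350 = −2.84 km.

−2.84 km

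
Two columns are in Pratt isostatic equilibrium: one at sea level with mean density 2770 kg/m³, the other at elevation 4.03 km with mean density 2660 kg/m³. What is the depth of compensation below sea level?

97.5 km

ρ_ref D = ρ (D + h) → D (ρ_ref − ρ) = ρ h.
D = ρ h/(ρ_ref − ρ) = 2660 × 4.03 km/(2770 − 2660) = 97.5 km.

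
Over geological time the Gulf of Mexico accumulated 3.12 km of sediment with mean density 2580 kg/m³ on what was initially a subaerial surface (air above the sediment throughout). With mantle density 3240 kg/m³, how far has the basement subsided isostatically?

Subaerial load: s = t ρ_sed / ρ_m = 3.12 km × 2580/3240 = 2.48 km.

2.48 km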